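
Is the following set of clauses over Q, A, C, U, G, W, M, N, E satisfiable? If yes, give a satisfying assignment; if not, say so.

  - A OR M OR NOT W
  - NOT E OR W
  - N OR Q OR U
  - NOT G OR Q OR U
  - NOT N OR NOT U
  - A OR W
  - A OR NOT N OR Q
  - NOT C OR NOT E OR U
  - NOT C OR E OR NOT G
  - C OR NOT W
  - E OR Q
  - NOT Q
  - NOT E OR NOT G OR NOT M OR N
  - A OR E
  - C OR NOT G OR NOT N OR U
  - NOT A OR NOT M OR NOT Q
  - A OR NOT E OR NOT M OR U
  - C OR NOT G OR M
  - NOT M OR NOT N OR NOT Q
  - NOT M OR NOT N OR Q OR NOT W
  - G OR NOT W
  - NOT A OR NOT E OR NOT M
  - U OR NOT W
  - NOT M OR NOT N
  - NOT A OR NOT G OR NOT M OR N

Unit clause (NOT Q) forces Q = False.
In (E OR Q) only E is left, so E = True.
In (NOT E OR W) only W is left, so W = True.
In (C OR NOT W) only C is left, so C = True.
In (G OR NOT W) only G is left, so G = True.
In (U OR NOT W) only U is left, so U = True.
In (NOT N OR NOT U) only NOT N is left, so N = False.
In (NOT E OR NOT G OR NOT M OR N) only NOT M is left, so M = False.
In (A OR M OR NOT W) only A is left, so A = True.
All clauses satisfied.

Q = False, A = True, C = True, U = True, G = True, W = True, M = False, N = False, E = True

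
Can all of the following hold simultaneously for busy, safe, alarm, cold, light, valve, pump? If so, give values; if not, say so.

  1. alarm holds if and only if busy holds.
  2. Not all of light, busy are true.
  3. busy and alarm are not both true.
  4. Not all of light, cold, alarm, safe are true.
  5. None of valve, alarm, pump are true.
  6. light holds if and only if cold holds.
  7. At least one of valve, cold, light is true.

busy: False; safe: True; alarm: False; cold: True; light: True; valve: False; pump: False

  (1) alarm=F, busy=F — same ✓
  (2) {light, busy}: 1/2 true — not all ✓
  (3) busy=F, alarm=F — not both ✓
  (4) {light, cold, alarm, safe}: 3/4 true — not all ✓
  (5) {valve, alarm, pump}: 0 true — none ✓
  (6) light=T, cold=T — same ✓
  (7) {valve, cold, light}: 2 true — at least one ✓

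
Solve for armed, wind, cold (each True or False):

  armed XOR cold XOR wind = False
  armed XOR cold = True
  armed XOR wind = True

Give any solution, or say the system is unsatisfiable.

armed = False, wind = True, cold = True

armed XOR cold XOR wind = F XOR T XOR T = False ✓
armed XOR cold = F XOR T = True ✓
armed XOR wind = F XOR T = True ✓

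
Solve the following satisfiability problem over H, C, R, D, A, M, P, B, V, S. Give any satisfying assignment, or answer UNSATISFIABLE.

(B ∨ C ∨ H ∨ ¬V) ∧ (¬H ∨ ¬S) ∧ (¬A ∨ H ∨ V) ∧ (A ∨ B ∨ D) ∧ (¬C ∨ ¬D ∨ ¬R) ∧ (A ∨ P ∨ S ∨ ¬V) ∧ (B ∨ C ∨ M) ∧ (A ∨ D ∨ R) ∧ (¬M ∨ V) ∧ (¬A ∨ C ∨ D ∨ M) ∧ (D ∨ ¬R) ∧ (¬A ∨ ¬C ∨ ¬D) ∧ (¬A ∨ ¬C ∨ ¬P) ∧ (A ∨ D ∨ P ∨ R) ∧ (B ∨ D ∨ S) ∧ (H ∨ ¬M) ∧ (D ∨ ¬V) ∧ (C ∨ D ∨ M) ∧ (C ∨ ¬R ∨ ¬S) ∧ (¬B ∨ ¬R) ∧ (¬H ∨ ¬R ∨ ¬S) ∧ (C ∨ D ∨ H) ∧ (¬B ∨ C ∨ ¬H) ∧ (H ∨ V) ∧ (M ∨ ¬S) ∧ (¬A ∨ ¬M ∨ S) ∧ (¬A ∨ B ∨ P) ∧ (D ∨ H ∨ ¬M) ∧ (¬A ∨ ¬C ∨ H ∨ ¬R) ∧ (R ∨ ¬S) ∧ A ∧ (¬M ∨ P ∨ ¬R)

Unit clause (A) forces A = True.
Set H = True.
  then (¬H ∨ ¬S) forces S = False.
  then (¬A ∨ ¬M ∨ S) forces M = False.
Set C = True.
  then (¬A ∨ ¬C ∨ ¬D) forces D = False.
  then (¬A ∨ ¬C ∨ ¬P) forces P = False.
  then (B ∨ D ∨ S) forces B = True.
  then (D ∨ ¬V) forces V = False.
  then (¬B ∨ ¬R) forces R = False.
All clauses satisfied.

H = True, C = True, R = False, D = False, A = True, M = False, P = False, B = True, V = False, S = False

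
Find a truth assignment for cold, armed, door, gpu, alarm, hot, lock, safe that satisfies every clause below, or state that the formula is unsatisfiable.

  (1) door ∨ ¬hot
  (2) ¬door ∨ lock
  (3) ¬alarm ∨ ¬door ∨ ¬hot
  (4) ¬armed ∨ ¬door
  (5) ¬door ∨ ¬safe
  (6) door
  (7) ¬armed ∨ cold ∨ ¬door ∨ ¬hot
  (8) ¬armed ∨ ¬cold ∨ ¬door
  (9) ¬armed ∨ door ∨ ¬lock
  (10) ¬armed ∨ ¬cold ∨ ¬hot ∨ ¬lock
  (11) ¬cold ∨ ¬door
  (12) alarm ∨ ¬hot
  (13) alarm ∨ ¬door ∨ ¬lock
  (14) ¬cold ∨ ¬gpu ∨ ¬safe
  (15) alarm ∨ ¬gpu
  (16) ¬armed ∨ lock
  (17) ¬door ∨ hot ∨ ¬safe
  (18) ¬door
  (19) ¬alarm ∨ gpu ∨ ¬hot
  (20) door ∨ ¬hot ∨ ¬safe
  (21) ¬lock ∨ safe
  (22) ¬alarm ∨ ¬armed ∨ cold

The formula is unsatisfiable.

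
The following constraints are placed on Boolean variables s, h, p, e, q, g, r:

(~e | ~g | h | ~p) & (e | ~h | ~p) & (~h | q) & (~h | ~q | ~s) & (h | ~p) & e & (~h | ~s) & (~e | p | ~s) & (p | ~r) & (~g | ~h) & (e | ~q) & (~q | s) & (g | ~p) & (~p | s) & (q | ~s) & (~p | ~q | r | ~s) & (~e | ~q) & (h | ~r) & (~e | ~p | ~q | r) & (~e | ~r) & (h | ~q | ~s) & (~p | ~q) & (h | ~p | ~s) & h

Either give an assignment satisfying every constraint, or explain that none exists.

No satisfying assignment exists.

Case h = True:
  (~h | q) forces q = True.
  (~h | ~q | ~s) forces s = False.
  Clause (~q | s) is falsified — contradiction.
Case h = False:
  Clause (h) is falsified — contradiction.
Both cases fail, so the formula is unsatisfiable.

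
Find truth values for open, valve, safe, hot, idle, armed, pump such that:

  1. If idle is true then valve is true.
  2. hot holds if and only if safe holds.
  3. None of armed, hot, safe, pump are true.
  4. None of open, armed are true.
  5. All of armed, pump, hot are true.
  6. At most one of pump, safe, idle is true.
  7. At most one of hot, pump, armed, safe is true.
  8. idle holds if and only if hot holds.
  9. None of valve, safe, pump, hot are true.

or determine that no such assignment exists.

No satisfying assignment exists.

Case hot = True:
  Constraint (3) is violated (hot=T) — contradiction.
Case hot = False:
  Constraint (5) is violated (hot=F) — contradiction.
Both cases fail — unsatisfiable.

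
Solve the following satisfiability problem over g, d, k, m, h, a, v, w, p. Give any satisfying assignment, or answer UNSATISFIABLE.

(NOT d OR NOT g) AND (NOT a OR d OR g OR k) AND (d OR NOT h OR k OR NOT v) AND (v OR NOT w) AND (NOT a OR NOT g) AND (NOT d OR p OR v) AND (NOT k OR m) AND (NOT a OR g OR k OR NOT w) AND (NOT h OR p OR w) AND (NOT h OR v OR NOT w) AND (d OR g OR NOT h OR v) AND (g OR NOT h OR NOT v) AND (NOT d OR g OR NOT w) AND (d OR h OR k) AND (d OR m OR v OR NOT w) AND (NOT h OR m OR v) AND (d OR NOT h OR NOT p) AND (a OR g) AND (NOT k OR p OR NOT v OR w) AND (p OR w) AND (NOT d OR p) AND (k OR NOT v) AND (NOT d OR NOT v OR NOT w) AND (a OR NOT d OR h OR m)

g = True, d = False, k = True, m = True, h = False, a = False, v = True, w = True, p = False

Set g = True.
  then (NOT d OR NOT g) forces d = False.
  then (NOT a OR NOT g) forces a = False.
Try k = False:
  (d OR h OR k) forces h = True.
  (d OR NOT h OR k OR NOT v) forces v = False.
  (v OR NOT w) forces w = False.
  (NOT h OR p OR w) forces p = True.
  clause (d OR NOT h OR NOT p) is falsified — backtrack.
So k = True.
  then (NOT k OR m) forces m = True.
Set h = False.
Set v = True.
Set w = True.
Set p = False.
All clauses satisfied.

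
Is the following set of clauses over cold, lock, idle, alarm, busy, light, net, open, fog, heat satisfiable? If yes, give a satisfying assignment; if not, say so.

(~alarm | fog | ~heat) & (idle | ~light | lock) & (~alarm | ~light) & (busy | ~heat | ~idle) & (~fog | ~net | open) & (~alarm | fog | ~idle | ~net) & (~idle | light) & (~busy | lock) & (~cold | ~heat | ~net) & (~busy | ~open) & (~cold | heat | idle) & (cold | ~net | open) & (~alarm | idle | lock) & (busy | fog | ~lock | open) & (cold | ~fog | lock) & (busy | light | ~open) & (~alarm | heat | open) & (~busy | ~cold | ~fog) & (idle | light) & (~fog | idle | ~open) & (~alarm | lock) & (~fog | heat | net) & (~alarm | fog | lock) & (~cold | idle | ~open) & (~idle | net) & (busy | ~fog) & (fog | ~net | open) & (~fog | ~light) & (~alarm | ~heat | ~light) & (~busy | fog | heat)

Set cold = False.
Set lock = True.
Set idle = False.
  then (idle | light) forces light = True.
  then (~fog | ~light) forces fog = False.
  then (~alarm | ~light) forces alarm = False.
Set busy = False.
  then (busy | fog | ~lock | open) forces open = True.
Set net = False.
Set heat = False.
All clauses satisfied.

cold=F, lock=T, idle=F, alarm=F, busy=F, light=T, net=F, open=T, fog=F, heat=F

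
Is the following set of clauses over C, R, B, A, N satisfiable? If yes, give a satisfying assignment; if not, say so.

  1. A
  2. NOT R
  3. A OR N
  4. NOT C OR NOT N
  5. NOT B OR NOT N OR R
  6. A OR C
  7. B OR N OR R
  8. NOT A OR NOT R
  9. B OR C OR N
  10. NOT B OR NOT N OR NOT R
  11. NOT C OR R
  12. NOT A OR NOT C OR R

C = False, R = False, B = True, A = True, N = False

Unit clause (A) forces A = True.
Unit clause (NOT R) forces R = False.
In (NOT C OR R) only NOT C is left, so C = False.
Set B = True.
  then (NOT B OR NOT N OR R) forces N = False.
All clauses satisfied.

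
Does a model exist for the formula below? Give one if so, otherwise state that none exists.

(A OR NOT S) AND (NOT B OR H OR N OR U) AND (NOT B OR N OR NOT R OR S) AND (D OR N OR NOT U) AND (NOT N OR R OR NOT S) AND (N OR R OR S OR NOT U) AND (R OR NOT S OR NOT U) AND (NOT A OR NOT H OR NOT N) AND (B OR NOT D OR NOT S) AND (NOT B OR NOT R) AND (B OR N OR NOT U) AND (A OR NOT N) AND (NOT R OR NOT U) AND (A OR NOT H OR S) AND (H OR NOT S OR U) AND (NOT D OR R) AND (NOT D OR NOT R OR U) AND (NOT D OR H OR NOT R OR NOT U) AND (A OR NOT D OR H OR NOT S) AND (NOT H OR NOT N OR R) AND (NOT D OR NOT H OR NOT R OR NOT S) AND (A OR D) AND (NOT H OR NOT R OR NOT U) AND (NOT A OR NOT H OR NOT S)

N = False, U = False, S = False, A = True, H = False, D = False, B = False, R = False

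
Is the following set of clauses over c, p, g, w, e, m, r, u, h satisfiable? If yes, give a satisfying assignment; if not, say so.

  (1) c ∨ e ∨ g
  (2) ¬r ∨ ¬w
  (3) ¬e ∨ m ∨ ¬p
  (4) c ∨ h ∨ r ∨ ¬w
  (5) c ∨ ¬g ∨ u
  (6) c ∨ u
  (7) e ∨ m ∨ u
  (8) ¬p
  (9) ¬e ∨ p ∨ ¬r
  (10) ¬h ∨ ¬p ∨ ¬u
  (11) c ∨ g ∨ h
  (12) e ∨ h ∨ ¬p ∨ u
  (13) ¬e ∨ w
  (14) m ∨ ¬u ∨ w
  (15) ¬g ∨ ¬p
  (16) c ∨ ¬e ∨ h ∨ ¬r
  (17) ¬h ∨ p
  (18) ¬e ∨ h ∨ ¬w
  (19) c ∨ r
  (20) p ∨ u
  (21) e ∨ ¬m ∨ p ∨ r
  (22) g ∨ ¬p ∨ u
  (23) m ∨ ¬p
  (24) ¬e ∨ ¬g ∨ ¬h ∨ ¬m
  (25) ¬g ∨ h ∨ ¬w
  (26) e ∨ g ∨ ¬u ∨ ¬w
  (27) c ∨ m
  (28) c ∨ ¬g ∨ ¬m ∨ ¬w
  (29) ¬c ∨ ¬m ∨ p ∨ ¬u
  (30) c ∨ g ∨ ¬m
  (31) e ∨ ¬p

c = False, p = False, g = True, w = False, e = False, m = True, r = True, u = True, h = False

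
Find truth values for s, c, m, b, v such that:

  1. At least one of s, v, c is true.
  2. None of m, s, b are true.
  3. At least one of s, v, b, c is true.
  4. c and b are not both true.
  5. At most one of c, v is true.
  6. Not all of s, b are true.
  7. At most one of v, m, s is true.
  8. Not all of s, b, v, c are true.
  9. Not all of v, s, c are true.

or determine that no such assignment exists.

s=F; c=F; m=F; b=F; v=T

  (1) {s, v, c}: 1 true — at least one ✓
  (2) {m, s, b}: 0 true — none ✓
  (3) {s, v, b, c}: 1 true — at least one ✓
  (4) c=F, b=F — not both ✓
  (5) {c, v}: 1 true — at most one ✓
  (6) {s, b}: 0/2 true — not all ✓
  (7) {v, m, s}: 1 true — at most one ✓
  (8) {s, b, v, c}: 1/4 true — not all ✓
  (9) {v, s, c}: 1/3 true — not all ✓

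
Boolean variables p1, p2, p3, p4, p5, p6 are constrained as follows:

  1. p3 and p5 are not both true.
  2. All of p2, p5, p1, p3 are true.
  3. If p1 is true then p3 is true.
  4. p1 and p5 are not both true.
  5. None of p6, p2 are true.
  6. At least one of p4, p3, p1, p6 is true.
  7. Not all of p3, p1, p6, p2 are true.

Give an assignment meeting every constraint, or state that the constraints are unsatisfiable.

Case p2 = True:
  Constraint (5) is violated (p2=T) — contradiction.
Case p2 = False:
  Constraint (2) is violated (p2=F) — contradiction.
Both cases fail — unsatisfiable.

The formula is unsatisfiable.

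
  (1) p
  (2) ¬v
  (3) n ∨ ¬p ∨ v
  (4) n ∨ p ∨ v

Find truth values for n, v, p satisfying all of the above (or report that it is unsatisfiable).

Unit clause (p) forces p = True.
Unit clause (¬v) forces v = False.
In (n ∨ ¬p ∨ v) only n is left, so n = True.
Check each clause:
  (p): p holds.
  (¬v): ¬v holds.
  (n ∨ ¬p ∨ v): n holds.
  (n ∨ p ∨ v): n holds.
All clauses satisfied.

n=T, v=F, p=T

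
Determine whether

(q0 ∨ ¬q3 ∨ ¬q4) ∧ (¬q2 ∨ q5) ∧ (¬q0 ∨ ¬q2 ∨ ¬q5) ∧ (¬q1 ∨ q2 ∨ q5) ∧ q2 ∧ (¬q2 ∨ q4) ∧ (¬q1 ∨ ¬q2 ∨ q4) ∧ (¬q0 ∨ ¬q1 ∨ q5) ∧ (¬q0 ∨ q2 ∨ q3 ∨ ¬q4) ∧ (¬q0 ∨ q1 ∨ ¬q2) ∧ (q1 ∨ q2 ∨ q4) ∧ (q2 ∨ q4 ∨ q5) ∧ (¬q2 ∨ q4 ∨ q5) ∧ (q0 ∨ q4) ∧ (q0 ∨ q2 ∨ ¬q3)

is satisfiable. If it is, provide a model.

q0 = False, q1 = True, q2 = True, q3 = False, q4 = True, q5 = True

Unit clause (q2) forces q2 = True.
In (¬q2 ∨ q4) only q4 is left, so q4 = True.
In (¬q2 ∨ q5) only q5 is left, so q5 = True.
In (¬q0 ∨ ¬q2 ∨ ¬q5) only ¬q0 is left, so q0 = False.
In (q0 ∨ ¬q3 ∨ ¬q4) only ¬q3 is left, so q3 = False.
Set q1 = True.
All clauses satisfied.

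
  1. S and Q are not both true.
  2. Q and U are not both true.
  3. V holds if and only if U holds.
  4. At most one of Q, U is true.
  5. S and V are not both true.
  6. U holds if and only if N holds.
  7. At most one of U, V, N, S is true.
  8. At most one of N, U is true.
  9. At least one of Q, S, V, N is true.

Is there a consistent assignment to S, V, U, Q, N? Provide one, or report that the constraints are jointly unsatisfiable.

S=T, V=F, U=F, Q=F, N=F

  (1) S=T, Q=F — not both ✓
  (2) Q=F, U=F — not both ✓
  (3) V=F, U=F — same ✓
  (4) {Q, U}: 0 true — at most one ✓
  (5) S=T, V=F — not both ✓
  (6) U=F, N=F — same ✓
  (7) {U, V, N, S}: 1 true — at most one ✓
  (8) {N, U}: 0 true — at most one ✓
  (9) {Q, S, V, N}: 1 true — at least one ✓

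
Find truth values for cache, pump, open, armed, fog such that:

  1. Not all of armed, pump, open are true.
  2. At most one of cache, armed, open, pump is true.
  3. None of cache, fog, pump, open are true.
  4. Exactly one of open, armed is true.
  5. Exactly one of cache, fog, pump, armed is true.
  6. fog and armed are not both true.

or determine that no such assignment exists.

cache: False; pump: False; open: False; armed: True; fog: False

  (1) {armed, pump, open}: 1/3 true — not all ✓
  (2) {cache, armed, open, pump}: 1 true — at most one ✓
  (3) {cache, fog, pump, open}: 0 true — none ✓
  (4) {open, armed}: 1 true — exactly one ✓
  (5) {cache, fog, pump, armed}: 1 true — exactly one ✓
  (6) fog=F, armed=T — not both ✓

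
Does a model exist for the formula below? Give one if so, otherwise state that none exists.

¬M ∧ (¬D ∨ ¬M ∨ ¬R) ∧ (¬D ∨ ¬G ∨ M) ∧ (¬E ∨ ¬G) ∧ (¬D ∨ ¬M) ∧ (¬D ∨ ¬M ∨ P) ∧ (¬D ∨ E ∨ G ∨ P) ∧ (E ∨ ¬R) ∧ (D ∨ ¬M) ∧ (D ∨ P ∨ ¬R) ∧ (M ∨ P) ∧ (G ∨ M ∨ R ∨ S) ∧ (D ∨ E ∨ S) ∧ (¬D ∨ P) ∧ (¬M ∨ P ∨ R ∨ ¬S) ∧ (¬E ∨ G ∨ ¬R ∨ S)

Unit clause (¬M) forces M = False.
In (M ∨ P) only P is left, so P = True.
Set S = True.
Set G = False.
Set E = True.
Set D = True.
Set R = False.
All clauses satisfied.

S = True; G = False; E = True; D = True; P = True; R = False; M = False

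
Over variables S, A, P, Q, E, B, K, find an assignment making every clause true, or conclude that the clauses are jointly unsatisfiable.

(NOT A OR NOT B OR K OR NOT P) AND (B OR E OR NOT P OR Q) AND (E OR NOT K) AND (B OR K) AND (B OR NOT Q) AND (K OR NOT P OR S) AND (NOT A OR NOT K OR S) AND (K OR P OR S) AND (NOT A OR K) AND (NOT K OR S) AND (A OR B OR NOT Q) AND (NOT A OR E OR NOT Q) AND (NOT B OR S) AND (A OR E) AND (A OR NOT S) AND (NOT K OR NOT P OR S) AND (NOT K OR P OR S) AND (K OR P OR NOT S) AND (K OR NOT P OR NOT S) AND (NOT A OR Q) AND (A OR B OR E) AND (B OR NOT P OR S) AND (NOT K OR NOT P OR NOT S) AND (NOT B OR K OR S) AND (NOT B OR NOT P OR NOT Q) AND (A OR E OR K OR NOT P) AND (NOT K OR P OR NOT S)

Case S = True:
  (A OR NOT S) forces A = True.
  (NOT A OR K) forces K = True.
  (E OR NOT K) forces E = True.
  (NOT A OR Q) forces Q = True.
  (B OR NOT Q) forces B = True.
  (NOT K OR NOT P OR NOT S) forces P = False.
  Clause (NOT K OR P OR NOT S) is falsified — contradiction.
Case S = False:
  (NOT K OR S) forces K = False.
  (B OR K) forces B = True.
  Clause (NOT B OR S) is falsified — contradiction.
Both cases fail, so the formula is unsatisfiable.

UNSATISFIABLE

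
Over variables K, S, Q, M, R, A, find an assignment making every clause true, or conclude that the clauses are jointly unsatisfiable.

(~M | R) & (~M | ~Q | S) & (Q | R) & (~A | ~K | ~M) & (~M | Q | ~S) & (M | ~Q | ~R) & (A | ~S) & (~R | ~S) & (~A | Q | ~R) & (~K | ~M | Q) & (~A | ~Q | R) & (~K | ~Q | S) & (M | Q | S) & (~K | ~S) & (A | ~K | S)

K = False, S = False, Q = True, M = False, R = False, A = False

Try K = True:
  (~K | ~S) forces S = False.
  (~K | ~Q | S) forces Q = False.
  (Q | R) forces R = True.
  (~A | Q | ~R) forces A = False.
  clause (A | ~K | S) is falsified — backtrack.
So K = False.
Try S = True:
  (A | ~S) forces A = True.
  (~R | ~S) forces R = False.
  (~M | R) forces M = False.
  (Q | R) forces Q = True.
  clause (~A | ~Q | R) is falsified — backtrack.
So S = False.
Set Q = True.
  then (~M | ~Q | S) forces M = False.
  then (M | ~Q | ~R) forces R = False.
  then (~A | ~Q | R) forces A = False.
All clauses satisfied.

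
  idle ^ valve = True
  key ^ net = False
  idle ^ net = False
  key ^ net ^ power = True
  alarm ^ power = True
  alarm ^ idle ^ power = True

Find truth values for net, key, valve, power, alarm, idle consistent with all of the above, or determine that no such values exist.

net = False; key = False; valve = True; power = True; alarm = False; idle = False

idle ^ valve = F ^ T = True ✓
key ^ net = F ^ F = False ✓
idle ^ net = F ^ F = False ✓
key ^ net ^ power = F ^ F ^ T = True ✓
alarm ^ power = F ^ T = True ✓
alarm ^ idle ^ power = F ^ F ^ T = True ✓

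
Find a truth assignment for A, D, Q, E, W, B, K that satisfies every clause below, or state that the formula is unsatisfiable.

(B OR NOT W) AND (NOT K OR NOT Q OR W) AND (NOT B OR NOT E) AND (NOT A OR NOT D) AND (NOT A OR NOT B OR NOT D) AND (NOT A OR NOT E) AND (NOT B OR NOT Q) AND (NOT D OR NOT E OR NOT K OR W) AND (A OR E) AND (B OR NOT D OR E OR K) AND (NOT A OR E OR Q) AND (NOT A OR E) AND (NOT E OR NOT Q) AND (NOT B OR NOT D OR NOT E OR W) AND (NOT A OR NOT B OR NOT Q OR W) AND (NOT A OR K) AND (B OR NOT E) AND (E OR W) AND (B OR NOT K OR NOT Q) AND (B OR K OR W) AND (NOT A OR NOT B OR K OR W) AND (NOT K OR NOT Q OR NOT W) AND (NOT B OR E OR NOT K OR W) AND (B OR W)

The formula is unsatisfiable.

Case E = True:
  (NOT B OR NOT E) forces B = False.
  Clause (B OR NOT E) is falsified — contradiction.
Case E = False:
  (A OR E) forces A = True.
  Clause (NOT A OR E) is falsified — contradiction.
Both cases fail, so the formula is unsatisfiable.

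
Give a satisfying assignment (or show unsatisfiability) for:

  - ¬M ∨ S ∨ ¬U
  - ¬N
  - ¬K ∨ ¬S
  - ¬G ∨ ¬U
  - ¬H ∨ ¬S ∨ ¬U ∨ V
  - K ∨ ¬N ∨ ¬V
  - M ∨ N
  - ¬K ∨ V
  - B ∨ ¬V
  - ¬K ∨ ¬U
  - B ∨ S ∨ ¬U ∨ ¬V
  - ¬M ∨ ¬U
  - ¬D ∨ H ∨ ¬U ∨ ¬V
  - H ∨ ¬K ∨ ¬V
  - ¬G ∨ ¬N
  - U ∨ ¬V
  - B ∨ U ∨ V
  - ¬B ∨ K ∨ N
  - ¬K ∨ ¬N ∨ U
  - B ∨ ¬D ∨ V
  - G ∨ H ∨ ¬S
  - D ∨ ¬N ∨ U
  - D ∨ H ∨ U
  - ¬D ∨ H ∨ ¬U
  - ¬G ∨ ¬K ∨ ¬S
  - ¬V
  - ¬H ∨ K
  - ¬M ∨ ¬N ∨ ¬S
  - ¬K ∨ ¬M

Unsatisfiable — no assignment works.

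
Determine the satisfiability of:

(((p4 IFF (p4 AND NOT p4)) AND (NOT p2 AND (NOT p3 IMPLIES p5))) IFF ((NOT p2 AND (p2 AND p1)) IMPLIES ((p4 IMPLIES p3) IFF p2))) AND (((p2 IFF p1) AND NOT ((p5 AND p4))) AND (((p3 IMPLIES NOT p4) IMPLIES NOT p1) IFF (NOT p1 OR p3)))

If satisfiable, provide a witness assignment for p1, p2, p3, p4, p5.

p1=F, p2=F, p3=F, p4=F, p5=T

  ((p4 IFF (p4 AND NOT p4)) AND (NOT p2 AND (NOT p3 IMPLIES p5))) IFF ((NOT p2 AND (p2 AND p1)) IMPLIES ((p4 IMPLIES p3) IFF p2)) = True
    (p4 IFF (p4 AND NOT p4)) AND (NOT p2 AND (NOT p3 IMPLIES p5)) = True
      p4 IFF (p4 AND NOT p4) = True
        p4 AND NOT p4 = False
          NOT p4 = True
      NOT p2 AND (NOT p3 IMPLIES p5) = True
        NOT p2 = True
        NOT p3 IMPLIES p5 = True
          NOT p3 = True
    (NOT p2 AND (p2 AND p1)) IMPLIES ((p4 IMPLIES p3) IFF p2) = True
      NOT p2 AND (p2 AND p1) = False
        NOT p2 = True
        p2 AND p1 = False
      (p4 IMPLIES p3) IFF p2 = False
        p4 IMPLIES p3 = True
  ((p2 IFF p1) AND NOT ((p5 AND p4))) AND (((p3 IMPLIES NOT p4) IMPLIES NOT p1) IFF (NOT p1 OR p3)) = True
    (p2 IFF p1) AND NOT ((p5 AND p4)) = True
      p2 IFF p1 = True
      NOT ((p5 AND p4)) = True
        p5 AND p4 = False
    ((p3 IMPLIES NOT p4) IMPLIES NOT p1) IFF (NOT p1 OR p3) = True
      (p3 IMPLIES NOT p4) IMPLIES NOT p1 = True
        p3 IMPLIES NOT p4 = True
          NOT p4 = True
        NOT p1 = True
      NOT p1 OR p3 = True
        NOT p1 = True
Both conjuncts True, so the formula holds.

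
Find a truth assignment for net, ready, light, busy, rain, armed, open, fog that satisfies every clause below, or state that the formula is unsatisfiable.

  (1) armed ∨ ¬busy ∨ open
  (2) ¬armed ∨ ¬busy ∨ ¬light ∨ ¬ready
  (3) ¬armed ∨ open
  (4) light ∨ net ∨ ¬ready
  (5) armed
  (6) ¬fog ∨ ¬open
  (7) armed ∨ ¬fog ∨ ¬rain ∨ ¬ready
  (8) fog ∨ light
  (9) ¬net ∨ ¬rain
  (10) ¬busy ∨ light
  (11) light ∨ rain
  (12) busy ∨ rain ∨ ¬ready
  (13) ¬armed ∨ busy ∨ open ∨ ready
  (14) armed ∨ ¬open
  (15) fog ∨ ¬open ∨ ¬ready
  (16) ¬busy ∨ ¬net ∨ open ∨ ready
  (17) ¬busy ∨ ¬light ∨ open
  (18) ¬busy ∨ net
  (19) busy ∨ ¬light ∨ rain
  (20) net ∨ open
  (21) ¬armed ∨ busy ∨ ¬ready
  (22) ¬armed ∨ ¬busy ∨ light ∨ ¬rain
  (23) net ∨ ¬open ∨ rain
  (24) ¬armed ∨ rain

net = False, ready = False, light = True, busy = False, rain = True, armed = True, open = True, fog = False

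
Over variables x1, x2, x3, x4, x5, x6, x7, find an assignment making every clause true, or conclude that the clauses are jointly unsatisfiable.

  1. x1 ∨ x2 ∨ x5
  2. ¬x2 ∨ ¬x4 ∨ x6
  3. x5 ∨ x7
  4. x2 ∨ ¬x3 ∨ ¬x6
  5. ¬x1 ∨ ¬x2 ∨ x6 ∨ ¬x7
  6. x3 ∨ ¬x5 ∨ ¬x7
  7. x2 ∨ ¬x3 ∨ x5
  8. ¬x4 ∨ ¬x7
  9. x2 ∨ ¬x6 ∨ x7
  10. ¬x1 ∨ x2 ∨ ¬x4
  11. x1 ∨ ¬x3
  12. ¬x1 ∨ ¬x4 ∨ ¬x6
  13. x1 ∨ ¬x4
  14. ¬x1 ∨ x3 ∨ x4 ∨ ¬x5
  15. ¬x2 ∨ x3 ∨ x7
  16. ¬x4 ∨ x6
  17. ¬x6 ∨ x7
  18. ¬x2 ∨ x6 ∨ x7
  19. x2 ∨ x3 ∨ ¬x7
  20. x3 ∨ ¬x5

Set x1 = False.
  then (x1 ∨ ¬x3) forces x3 = False.
  then (x1 ∨ ¬x4) forces x4 = False.
  then (x3 ∨ ¬x5) forces x5 = False.
  then (x1 ∨ x2 ∨ x5) forces x2 = True.
  then (x5 ∨ x7) forces x7 = True.
Set x6 = False.
All clauses satisfied.

x1 = False; x2 = True; x3 = False; x4 = False; x5 = False; x6 = False; x7 = True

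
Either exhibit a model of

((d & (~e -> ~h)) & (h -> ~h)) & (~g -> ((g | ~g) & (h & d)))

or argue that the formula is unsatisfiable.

g = True, d = True, e = True, h = False

  (d & (~e -> ~h)) & (h -> ~h) = True
    d & (~e -> ~h) = True
      ~e -> ~h = True
        ~e = False
        ~h = True
    h -> ~h = True
      ~h = True
  ~g -> ((g | ~g) & (h & d)) = True
    ~g = False
    (g | ~g) & (h & d) = False
      g | ~g = True
        ~g = False
      h & d = False
Both conjuncts True, so the formula holds.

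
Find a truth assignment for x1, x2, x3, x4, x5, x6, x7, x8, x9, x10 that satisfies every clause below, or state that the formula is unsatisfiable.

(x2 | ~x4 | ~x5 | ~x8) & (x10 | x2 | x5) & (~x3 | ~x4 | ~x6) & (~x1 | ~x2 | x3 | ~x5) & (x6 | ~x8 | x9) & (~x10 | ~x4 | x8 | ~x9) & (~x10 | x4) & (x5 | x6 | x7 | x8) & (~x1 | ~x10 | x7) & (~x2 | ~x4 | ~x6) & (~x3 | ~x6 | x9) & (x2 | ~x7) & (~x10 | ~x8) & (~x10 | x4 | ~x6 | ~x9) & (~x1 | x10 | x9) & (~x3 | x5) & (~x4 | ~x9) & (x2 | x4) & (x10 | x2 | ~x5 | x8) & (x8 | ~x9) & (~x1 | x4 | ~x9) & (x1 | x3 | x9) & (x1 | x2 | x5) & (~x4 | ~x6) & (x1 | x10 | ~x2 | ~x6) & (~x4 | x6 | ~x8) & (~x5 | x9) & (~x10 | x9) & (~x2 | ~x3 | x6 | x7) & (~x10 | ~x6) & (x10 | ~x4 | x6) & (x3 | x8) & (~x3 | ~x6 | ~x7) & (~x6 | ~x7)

Set x1 = False.
Set x2 = True.
Set x3 = False.
  then (x1 | x3 | x9) forces x9 = True.
  then (x3 | x8) forces x8 = True.
  then (~x10 | ~x8) forces x10 = False.
  then (~x4 | ~x9) forces x4 = False.
  then (x1 | x10 | ~x2 | ~x6) forces x6 = False.
Set x5 = True.
Set x7 = True.
All clauses satisfied.

x1 = False, x2 = True, x3 = False, x4 = False, x5 = True, x6 = False, x7 = True, x8 = True, x9 = True, x10 = False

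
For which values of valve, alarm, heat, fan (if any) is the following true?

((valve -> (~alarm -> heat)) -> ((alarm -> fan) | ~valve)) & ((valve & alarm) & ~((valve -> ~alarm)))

valve: True, alarm: True, heat: False, fan: True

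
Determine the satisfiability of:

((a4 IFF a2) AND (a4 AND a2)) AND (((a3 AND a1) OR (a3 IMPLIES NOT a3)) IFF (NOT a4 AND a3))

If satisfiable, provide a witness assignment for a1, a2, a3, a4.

a1 = False, a2 = True, a3 = True, a4 = True

  (a4 IFF a2) AND (a4 AND a2) = True
    a4 IFF a2 = True
    a4 AND a2 = True
  ((a3 AND a1) OR (a3 IMPLIES NOT a3)) IFF (NOT a4 AND a3) = True
    (a3 AND a1) OR (a3 IMPLIES NOT a3) = False
      a3 AND a1 = False
      a3 IMPLIES NOT a3 = False
        NOT a3 = False
    NOT a4 AND a3 = False
      NOT a4 = False
Both conjuncts True, so the formula holds.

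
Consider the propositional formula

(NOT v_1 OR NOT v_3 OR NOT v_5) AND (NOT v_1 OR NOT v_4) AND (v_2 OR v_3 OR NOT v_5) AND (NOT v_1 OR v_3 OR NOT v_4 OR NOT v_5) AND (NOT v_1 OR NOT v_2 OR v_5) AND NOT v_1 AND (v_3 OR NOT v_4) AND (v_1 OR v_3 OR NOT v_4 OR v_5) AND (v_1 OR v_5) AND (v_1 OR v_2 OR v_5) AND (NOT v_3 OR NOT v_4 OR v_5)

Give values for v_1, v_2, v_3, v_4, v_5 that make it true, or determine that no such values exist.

v_1=F, v_2=F, v_3=T, v_4=F, v_5=T

Unit clause (NOT v_1) forces v_1 = False.
In (v_1 OR v_5) only v_5 is left, so v_5 = True.
Set v_2 = False.
  then (v_2 OR v_3 OR NOT v_5) forces v_3 = True.
Set v_4 = False.
All clauses satisfied.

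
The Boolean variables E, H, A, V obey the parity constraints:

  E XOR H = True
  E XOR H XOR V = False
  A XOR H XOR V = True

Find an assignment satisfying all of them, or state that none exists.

E=F, H=T, A=T, V=T

E XOR H = F XOR T = True ✓
E XOR H XOR V = F XOR T XOR T = False ✓
A XOR H XOR V = T XOR T XOR T = True ✓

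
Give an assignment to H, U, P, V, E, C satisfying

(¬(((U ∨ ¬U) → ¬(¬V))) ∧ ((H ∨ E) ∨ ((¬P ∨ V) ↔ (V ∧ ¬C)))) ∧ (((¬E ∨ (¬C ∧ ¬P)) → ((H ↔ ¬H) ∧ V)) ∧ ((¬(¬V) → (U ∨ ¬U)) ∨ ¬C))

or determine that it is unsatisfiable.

H: True; U: True; P: False; V: False; E: True; C: True

  ¬(((U ∨ ¬U) → ¬(¬V))) ∧ ((H ∨ E) ∨ ((¬P ∨ V) ↔ (V ∧ ¬C))) = True
    ¬(((U ∨ ¬U) → ¬(¬V))) = True
      (U ∨ ¬U) → ¬(¬V) = False
        U ∨ ¬U = True
          ¬U = False
        ¬(¬V) = False
          ¬V = True
    (H ∨ E) ∨ ((¬P ∨ V) ↔ (V ∧ ¬C)) = True
      H ∨ E = True
      (¬P ∨ V) ↔ (V ∧ ¬C) = False
        ¬P ∨ V = True
          ¬P = True
        V ∧ ¬C = False
          ¬C = False
  ((¬E ∨ (¬C ∧ ¬P)) → ((H ↔ ¬H) ∧ V)) ∧ ((¬(¬V) → (U ∨ ¬U)) ∨ ¬C) = True
    (¬E ∨ (¬C ∧ ¬P)) → ((H ↔ ¬H) ∧ V) = True
      ¬E ∨ (¬C ∧ ¬P) = False
        ¬E = False
        ¬C ∧ ¬P = False
          ¬C = False
          ¬P = True
      (H ↔ ¬H) ∧ V = False
        H ↔ ¬H = False
          ¬H = False
    (¬(¬V) → (U ∨ ¬U)) ∨ ¬C = True
      ¬(¬V) → (U ∨ ¬U) = True
        ¬(¬V) = False
          ¬V = True
        U ∨ ¬U = True
          ¬U = False
      ¬C = False
Both conjuncts True, so the formula holds.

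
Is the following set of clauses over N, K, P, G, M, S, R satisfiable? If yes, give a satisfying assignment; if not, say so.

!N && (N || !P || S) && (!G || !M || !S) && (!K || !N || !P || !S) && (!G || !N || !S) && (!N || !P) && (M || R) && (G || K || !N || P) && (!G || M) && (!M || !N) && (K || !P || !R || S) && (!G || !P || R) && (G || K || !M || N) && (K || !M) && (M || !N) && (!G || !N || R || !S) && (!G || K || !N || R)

Unit clause (!N) forces N = False.
Set K = True.
Set P = True.
  then (N || !P || S) forces S = True.
Try G = True:
  (!G || !M || !S) forces M = False.
  clause (!G || M) is falsified — backtrack.
So G = False.
Set M = True.
Set R = False.
All clauses satisfied.

N = False; K = True; P = True; G = False; M = True; S = True; R = False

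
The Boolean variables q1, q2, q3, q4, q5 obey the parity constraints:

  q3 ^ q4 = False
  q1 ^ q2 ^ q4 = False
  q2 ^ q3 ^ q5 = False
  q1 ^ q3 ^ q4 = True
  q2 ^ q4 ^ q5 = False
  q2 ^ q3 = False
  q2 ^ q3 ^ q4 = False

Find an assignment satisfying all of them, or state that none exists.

Unsatisfiable

Adding constraints 2, 4, 6 mod 2: every variable appears an even number of times on the left, so the left side is 0.
But the right sides sum to 1 (mod 2). 0 ≠ 1 — the system is inconsistent.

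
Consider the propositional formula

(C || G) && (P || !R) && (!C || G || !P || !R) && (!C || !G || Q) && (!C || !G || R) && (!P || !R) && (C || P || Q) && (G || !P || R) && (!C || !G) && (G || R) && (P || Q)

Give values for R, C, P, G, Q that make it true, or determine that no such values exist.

Try R = True:
  (P || !R) forces P = True.
  clause (!P || !R) is falsified — backtrack.
So R = False.
  then (G || R) forces G = True.
  then (!C || !G || R) forces C = False.
Set P = True.
Set Q = False.
All clauses satisfied.

R = False; C = False; P = True; G = True; Q = False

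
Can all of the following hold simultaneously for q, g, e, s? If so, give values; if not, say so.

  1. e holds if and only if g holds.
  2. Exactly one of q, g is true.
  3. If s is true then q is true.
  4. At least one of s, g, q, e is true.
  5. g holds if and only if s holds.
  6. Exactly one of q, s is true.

q = True, g = False, e = False, s = False

  (1) e=F, g=F — same ✓
  (2) {q, g}: 1 true — exactly one ✓
  (3) s=F ⇒ q: vacuous ✓
  (4) {s, g, q, e}: 1 true — at least one ✓
  (5) g=F, s=F — same ✓
  (6) {q, s}: 1 true — exactly one ✓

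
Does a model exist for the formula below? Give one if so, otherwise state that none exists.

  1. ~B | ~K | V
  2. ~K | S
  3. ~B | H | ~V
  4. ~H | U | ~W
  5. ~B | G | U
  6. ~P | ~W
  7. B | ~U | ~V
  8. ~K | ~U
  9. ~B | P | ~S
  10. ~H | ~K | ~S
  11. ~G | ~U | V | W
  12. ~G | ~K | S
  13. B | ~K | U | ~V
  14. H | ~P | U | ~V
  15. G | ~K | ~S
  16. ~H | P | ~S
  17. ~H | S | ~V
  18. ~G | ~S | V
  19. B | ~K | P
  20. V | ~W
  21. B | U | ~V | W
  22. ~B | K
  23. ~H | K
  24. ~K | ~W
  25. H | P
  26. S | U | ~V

Set G = False.
Set S = False.
  then (~K | S) forces K = False.
  then (~B | K) forces B = False.
  then (~H | K) forces H = False.
  then (H | P) forces P = True.
  then (~P | ~W) forces W = False.
Set U = True.
  then (B | ~U | ~V) forces V = False.
All clauses satisfied.

G = False, S = False, B = False, U = True, W = False, K = False, P = True, H = False, V = False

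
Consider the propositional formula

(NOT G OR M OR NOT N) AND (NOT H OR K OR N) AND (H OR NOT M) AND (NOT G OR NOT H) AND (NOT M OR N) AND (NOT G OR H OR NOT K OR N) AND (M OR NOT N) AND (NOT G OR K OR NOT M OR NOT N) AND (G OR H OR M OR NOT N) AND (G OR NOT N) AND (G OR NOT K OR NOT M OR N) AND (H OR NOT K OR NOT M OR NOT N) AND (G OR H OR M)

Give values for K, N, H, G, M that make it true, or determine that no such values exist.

Set K = True.
Set N = False.
  then (NOT M OR N) forces M = False.
Try H = False:
  (NOT G OR H OR NOT K OR N) forces G = False.
  clause (G OR H OR M) is falsified — backtrack.
So H = True.
  then (NOT G OR NOT H) forces G = False.
All clauses satisfied.

K = True, N = False, H = True, G = False, M = False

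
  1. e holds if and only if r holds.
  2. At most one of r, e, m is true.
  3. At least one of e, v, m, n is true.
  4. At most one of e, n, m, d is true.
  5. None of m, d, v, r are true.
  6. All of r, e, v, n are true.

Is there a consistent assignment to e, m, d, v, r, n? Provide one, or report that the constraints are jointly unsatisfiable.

The formula is unsatisfiable.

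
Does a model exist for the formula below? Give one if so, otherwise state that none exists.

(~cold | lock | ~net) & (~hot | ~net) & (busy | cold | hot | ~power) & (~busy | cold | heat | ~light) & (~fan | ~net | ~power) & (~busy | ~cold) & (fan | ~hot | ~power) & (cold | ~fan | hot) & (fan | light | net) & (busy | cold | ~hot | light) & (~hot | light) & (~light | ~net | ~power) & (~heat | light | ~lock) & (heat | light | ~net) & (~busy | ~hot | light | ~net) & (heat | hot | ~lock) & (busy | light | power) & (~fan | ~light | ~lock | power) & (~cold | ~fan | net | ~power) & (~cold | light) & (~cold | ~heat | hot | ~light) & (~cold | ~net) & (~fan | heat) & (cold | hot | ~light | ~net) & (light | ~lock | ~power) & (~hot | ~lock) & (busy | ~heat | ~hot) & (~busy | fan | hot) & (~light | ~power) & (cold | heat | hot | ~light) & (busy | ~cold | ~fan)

fan = False; hot = True; light = True; heat = False; cold = True; power = False; busy = False; lock = False; net = False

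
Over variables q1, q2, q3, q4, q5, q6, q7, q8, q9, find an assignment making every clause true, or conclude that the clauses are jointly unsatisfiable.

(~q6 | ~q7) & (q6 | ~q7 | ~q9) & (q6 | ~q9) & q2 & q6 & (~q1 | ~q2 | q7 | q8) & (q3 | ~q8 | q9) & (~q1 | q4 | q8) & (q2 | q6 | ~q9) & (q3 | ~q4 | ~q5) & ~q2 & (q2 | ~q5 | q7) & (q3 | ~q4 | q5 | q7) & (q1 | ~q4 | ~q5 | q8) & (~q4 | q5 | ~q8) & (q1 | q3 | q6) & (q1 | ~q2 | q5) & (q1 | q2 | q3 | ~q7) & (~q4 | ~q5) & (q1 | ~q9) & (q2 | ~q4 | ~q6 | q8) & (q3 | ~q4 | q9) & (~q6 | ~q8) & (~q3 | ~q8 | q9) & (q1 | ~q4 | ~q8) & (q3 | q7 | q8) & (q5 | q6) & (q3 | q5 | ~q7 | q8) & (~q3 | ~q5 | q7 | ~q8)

Case q2 = True:
  Clause (~q2) is falsified — contradiction.
Case q2 = False:
  Clause (q2) is falsified — contradiction.
Both cases fail, so the formula is unsatisfiable.

The formula is unsatisfiable.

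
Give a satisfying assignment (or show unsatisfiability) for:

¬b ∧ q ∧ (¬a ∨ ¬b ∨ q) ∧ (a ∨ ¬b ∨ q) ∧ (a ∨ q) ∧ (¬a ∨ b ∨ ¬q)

b = False, a = False, q = True

Unit clause (¬b) forces b = False.
Unit clause (q) forces q = True.
In (¬a ∨ b ∨ ¬q) only ¬a is left, so a = False.
All clauses satisfied.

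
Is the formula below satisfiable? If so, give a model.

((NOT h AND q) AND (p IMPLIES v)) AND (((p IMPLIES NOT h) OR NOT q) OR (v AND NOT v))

v: True, p: True, h: False, q: True

  (NOT h AND q) AND (p IMPLIES v) = True
    NOT h AND q = True
      NOT h = True
    p IMPLIES v = True
  ((p IMPLIES NOT h) OR NOT q) OR (v AND NOT v) = True
    (p IMPLIES NOT h) OR NOT q = True
      p IMPLIES NOT h = True
        NOT h = True
      NOT q = False
    v AND NOT v = False
      NOT v = False
Both conjuncts True, so the formula holds.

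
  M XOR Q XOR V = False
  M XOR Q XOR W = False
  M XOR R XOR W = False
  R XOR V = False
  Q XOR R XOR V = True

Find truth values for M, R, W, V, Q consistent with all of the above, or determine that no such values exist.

M=F; R=T; W=T; V=T; Q=T

M XOR Q XOR V = F XOR T XOR T = False ✓
M XOR Q XOR W = F XOR T XOR T = False ✓
M XOR R XOR W = F XOR T XOR T = False ✓
R XOR V = T XOR T = False ✓
Q XOR R XOR V = T XOR T XOR T = True ✓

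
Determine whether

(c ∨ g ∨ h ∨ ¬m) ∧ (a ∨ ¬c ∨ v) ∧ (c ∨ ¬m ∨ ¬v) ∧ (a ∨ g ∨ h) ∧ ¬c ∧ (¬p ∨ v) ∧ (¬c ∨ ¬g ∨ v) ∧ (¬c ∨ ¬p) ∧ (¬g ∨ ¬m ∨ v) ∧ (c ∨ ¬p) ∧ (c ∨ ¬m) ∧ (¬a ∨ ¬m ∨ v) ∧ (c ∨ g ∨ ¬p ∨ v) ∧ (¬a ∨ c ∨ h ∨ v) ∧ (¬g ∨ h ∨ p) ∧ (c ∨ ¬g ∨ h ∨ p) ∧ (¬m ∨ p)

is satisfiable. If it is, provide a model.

a = False, m = False, v = False, g = True, c = False, h = True, p = False

Unit clause (¬c) forces c = False.
In (c ∨ ¬p) only ¬p is left, so p = False.
In (c ∨ ¬m) only ¬m is left, so m = False.
Set a = False.
Set v = False.
Set g = True.
  then (¬g ∨ h ∨ p) forces h = True.
All clauses satisfied.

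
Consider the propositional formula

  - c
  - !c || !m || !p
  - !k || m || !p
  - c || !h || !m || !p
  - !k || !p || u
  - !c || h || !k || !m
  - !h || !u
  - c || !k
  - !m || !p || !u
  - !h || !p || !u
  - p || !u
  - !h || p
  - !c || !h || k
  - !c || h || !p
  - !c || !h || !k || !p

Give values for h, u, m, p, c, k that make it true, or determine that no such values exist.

Unit clause (c) forces c = True.
Set h = False.
  then (!c || h || !p) forces p = False.
  then (p || !u) forces u = False.
Set m = True.
  then (!c || h || !k || !m) forces k = False.
All clauses satisfied.

h: False; u: False; m: True; p: False; c: True; k: False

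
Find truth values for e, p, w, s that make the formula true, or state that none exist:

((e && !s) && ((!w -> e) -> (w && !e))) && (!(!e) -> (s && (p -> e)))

Unsatisfiable

Case e = True: the conjunct (!w -> e) -> (w && !e) becomes (!w -> True) -> (w && False) = False.
Case e = False: the conjunct e is False.
Both cases fail — unsatisfiable.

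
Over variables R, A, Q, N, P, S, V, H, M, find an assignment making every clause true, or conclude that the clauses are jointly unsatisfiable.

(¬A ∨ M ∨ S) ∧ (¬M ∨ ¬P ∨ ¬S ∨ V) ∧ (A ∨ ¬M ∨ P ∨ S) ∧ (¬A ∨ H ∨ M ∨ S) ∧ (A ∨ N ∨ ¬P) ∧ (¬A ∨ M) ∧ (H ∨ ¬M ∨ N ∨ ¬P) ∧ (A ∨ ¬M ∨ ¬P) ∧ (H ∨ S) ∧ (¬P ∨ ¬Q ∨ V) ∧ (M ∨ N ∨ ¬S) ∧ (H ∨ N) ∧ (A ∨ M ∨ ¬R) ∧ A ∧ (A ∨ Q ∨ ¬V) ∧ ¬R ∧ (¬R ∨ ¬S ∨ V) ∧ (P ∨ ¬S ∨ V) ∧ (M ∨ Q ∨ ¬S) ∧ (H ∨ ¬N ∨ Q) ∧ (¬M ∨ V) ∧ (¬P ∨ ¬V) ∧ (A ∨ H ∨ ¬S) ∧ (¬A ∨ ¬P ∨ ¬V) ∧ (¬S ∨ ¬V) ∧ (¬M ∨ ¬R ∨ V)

R = False, A = True, Q = False, N = True, P = False, S = False, V = True, H = True, M = True

Unit clause (A) forces A = True.
Unit clause (¬R) forces R = False.
In (¬A ∨ M) only M is left, so M = True.
In (¬M ∨ V) only V is left, so V = True.
In (¬P ∨ ¬V) only ¬P is left, so P = False.
In (¬S ∨ ¬V) only ¬S is left, so S = False.
In (H ∨ S) only H is left, so H = True.
Set Q = False.
Set N = True.
All clauses satisfied.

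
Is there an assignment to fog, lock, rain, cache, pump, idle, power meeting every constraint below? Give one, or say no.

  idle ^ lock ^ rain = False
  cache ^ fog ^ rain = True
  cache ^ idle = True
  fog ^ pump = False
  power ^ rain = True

fog: True; lock: True; rain: True; cache: True; pump: True; idle: False; power: False

idle ^ lock ^ rain = F ^ T ^ T = False ✓
cache ^ fog ^ rain = T ^ T ^ T = True ✓
cache ^ idle = T ^ F = True ✓
fog ^ pump = T ^ T = False ✓
power ^ rain = F ^ T = True ✓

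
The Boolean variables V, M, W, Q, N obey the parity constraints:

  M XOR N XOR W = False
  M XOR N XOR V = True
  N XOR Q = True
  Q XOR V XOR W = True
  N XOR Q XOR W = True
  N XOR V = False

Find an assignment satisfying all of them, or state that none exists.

V: True, M: True, W: False, Q: False, N: True

M XOR N XOR W = T XOR T XOR F = False ✓
M XOR N XOR V = T XOR T XOR T = True ✓
N XOR Q = T XOR F = True ✓
Q XOR V XOR W = F XOR T XOR F = True ✓
N XOR Q XOR W = T XOR F XOR F = True ✓
N XOR V = T XOR T = False ✓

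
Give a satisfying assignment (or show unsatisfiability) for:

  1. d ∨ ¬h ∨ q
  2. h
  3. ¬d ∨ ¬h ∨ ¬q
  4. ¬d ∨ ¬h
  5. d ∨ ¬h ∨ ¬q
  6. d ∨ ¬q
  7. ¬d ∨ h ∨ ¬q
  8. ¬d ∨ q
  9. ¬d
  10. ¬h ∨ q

The formula is unsatisfiable.

Case h = True:
  (¬d ∨ ¬h) forces d = False.
  (d ∨ ¬h ∨ q) forces q = True.
  Clause (d ∨ ¬h ∨ ¬q) is falsified — contradiction.
Case h = False:
  Clause (h) is falsified — contradiction.
Both cases fail, so the formula is unsatisfiable.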